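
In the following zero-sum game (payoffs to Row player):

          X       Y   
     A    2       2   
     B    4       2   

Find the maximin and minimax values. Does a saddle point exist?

Maximin = 2, Minimax = 2, Saddle: True

Work:
Row minimums: [2, 2] → maximin = 2
Column maximums: [4, 2] → minimax = 2
Saddle point exists! Game value = 2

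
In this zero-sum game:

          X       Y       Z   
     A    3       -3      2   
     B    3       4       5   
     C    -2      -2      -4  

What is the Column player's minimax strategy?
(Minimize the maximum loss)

Column should play X, value = 3

Work:
Column player minimizes Row's maximum payoff:
Column X: max payoff to Row = 3
Column Y: max payoff to Row = 4
Column Z: max payoff to Row = 5
Minimum is 3, achieved by column X.
Minimax strategy: X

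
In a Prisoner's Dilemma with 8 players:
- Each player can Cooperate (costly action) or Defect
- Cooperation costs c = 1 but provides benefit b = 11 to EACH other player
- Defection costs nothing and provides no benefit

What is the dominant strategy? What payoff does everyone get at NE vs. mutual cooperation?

Dominant: Defect; NE payoff = 0; Coop payoff = 76

Work:
Defect dominates (saves cost c = 1, benefit to others is external)
NE: All defect → everyone gets 0
If all cooperate: each receives (7)×11 - 1 = 76
Social dilemma: 76 > 0 but NE gives 0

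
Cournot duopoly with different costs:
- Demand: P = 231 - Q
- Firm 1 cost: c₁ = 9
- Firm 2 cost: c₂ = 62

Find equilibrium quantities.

q₁* = 91.67, q₂* = 38.67

Work:
Reaction: q₁ = (231 - 9 - q₂)/2
Reaction: q₂ = (231 - 62 - q₁)/2
Solve simultaneously:
q₁* = (231 - 2×9 + 62)/3 = 91.67
q₂* = (231 - 2×62 + 9)/3 = 38.67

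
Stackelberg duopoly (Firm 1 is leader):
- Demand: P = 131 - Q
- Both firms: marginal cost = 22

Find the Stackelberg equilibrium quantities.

q₁* (leader) = 54.5, q₂* (follower) = 27.25

Work:
Follower's reaction: q₂ = (a - c - q₁)/2
Leader substitutes: π₁ = q₁·(a - q₁ - (a-c-q₁)/2 - c)
FOC: q₁* = (131 - 22)/2 = 54.50
Then: q₂* = (131 - 22 - 54.5)/2 = 27.25
Leader has first-mover advantage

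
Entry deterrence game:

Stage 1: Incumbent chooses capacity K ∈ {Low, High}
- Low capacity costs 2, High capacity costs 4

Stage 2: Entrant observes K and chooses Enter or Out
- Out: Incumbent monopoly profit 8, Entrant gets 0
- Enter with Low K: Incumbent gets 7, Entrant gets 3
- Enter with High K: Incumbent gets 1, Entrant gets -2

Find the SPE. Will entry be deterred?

SPE: (Low, Enter|Low, Out|High); Entry not deterred. Incumbent net profit = 5, Entrant gets 3

Work:
After Low K: Entrant enters (3 > 0)
After High K: Entrant stays out (-2 < 0)
Incumbent: Low → 7−2=5, High → 8−4=4
Incumbent chooses Low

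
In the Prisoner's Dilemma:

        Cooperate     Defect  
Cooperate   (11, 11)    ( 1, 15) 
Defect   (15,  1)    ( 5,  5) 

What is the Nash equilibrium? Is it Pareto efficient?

(Defect, Defect) is NE; not Pareto efficient

Work:
Defect dominates Cooperate for both players:
If P2 cooperates: Defect (15) > Cooperate (11)
If P2 defects: Defect (5) > Cooperate (1)
NE: (Defect, Defect) with payoff (5, 5)
But (Cooperate, Cooperate) = (11, 11) Pareto dominates (5, 5)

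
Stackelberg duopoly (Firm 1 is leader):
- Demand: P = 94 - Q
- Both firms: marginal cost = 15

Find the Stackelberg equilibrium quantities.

q₁* (leader) = 39.5, q₂* (follower) = 19.75

Work:
Follower's reaction: q₂ = (a - c - q₁)/2
Leader substitutes: π₁ = q₁·(a - q₁ - (a-c-q₁)/2 - c)
FOC: q₁* = (94 - 15)/2 = 39.50
Then: q₂* = (94 - 15 - 39.5)/2 = 19.75
Leader has first-mover advantage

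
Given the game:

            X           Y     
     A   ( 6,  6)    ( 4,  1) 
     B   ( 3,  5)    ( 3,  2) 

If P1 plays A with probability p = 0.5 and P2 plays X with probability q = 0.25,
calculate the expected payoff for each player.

E[P1] = 3.75, E[P2] = 2.5

Work:
E[P1] = p·q·π₁(A,X) + p·(1-q)·π₁(A,Y) + (1-p)·q·π₁(B,X) + (1-p)·(1-q)·π₁(B,Y)
= 0.5·0.25·6 + 0.5·0.75·4 + 0.5·0.25·3 + 0.5·0.75·3
= 3.75

E[P2] = 2.5 (similar calculation)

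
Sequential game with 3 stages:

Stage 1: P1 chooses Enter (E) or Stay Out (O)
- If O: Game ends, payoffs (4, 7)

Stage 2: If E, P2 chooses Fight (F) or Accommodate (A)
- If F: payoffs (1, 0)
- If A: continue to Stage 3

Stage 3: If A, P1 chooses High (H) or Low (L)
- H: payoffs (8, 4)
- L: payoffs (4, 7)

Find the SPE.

SPE: (E, A, H); Outcome (8, 4)

Work:
Stage 3: P1 chooses H (8 vs 4)
Stage 2: P2: F->0, A->4 (anticipating H). Choose A
Stage 1: P1: O->4, E->8 (anticipating A, H). Choose E
SPE path: E -> A -> H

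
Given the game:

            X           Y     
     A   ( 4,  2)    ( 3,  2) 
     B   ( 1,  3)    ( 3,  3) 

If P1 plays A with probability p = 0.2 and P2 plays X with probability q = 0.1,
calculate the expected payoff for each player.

E[P1] = 2.86, E[P2] = 2.8

Work:
E[P1] = p·q·π₁(A,X) + p·(1-q)·π₁(A,Y) + (1-p)·q·π₁(B,X) + (1-p)·(1-q)·π₁(B,Y)
= 0.2·0.1·4 + 0.2·0.9·3 + 0.8·0.1·1 + 0.8·0.9·3
= 2.86

E[P2] = 2.8 (similar calculation)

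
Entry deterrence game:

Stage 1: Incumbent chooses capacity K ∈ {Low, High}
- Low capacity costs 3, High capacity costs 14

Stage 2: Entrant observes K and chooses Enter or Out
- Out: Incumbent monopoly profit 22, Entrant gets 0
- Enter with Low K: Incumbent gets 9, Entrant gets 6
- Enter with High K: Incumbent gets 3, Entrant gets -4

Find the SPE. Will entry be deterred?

SPE: (High, Enter|Low, Out|High); Entry deterred. Incumbent net profit = 8

Work:
After Low K: Entrant enters (6 > 0)
After High K: Entrant stays out (-4 < 0)
Incumbent: Low → 9−3=6, High → 22−14=8
Incumbent chooses High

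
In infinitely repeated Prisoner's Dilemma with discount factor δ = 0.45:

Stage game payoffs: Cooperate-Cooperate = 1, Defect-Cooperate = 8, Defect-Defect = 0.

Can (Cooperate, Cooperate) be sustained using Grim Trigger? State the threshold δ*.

δ* = 0.875; since δ = 0.45 < 0.875, cooperation cannot be sustained

Work:
For Grim Trigger:
Cooperate forever: 1/(1-δ)
Defect then punished: 8 + 0·δ/(1-δ)
Need: 1/(1-δ) ≥ 8 + 0·δ/(1-δ)
Solving: δ ≥ (T-R)/(T-P) = (8-1)/(8-0) = 0.875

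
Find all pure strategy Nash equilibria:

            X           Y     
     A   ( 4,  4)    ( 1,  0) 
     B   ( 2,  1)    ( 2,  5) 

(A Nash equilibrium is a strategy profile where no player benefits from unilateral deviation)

Nash equilibrium: (A, X), (B, Y)

Work:
Best responses:
  P1 vs X: payoffs [4, 2] → best response A (payoff 4)
  P1 vs Y: payoffs [1, 2] → best response B (payoff 2)
  P2 vs A: payoffs [4, 0] → best response X (payoff 4)
  P2 vs B: payoffs [1, 5] → best response Y (payoff 5)
Mutual best responses: (A,X), (B,Y) → Nash equilibria.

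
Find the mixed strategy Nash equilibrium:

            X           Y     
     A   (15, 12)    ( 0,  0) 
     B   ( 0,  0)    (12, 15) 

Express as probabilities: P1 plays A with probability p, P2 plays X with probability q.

p = 0.5556, q = 0.4444

Work:
Find probabilities that make opponent indifferent:
P2 chooses q to make P1 indifferent between A and B
P1 chooses p to make P2 indifferent between X and Y
Mixed NE: P1 plays (A: 0.5556, B: 0.4444), P2 plays (X: 0.4444, Y: 0.5556)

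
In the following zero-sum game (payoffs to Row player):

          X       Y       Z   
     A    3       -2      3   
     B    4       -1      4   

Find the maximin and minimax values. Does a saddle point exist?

Maximin = -1, Minimax = -1, Saddle: True

Work:
Row minimums: [-2, -1] → maximin = -1
Column maximums: [4, -1, 4] → minimax = -1
Saddle point exists! Game value = -1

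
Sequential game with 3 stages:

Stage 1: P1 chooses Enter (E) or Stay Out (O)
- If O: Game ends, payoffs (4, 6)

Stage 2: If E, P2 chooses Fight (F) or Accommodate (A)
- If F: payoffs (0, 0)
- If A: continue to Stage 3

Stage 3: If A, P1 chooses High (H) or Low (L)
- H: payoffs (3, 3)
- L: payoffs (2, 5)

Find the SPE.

SPE: (O, A, H); Outcome (4, 6)

Work:
Stage 3: P1 chooses H (3 vs 2)
Stage 2: P2: F->0, A->3 (anticipating H). Choose A
Stage 1: P1: O->4, E->3 (anticipating A, H). Choose O
SPE path: O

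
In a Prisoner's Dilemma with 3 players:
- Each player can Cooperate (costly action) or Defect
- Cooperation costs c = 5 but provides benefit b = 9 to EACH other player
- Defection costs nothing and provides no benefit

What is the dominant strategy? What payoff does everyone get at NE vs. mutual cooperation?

Dominant: Defect; NE payoff = 0; Coop payoff = 13

Work:
Defect dominates (saves cost c = 5, benefit to others is external)
NE: All defect → everyone gets 0
If all cooperate: each receives (2)×9 - 5 = 13
Social dilemma: 13 > 0 but NE gives 0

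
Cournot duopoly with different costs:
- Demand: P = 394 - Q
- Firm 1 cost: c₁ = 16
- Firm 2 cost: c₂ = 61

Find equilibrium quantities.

q₁* = 141.0, q₂* = 96.0

Work:
Reaction: q₁ = (394 - 16 - q₂)/2
Reaction: q₂ = (394 - 61 - q₁)/2
Solve simultaneously:
q₁* = (394 - 2×16 + 61)/3 = 141.0
q₂* = (394 - 2×61 + 16)/3 = 96.0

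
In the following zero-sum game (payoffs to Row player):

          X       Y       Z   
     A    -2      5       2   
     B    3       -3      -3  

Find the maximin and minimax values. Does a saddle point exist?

Maximin = -2, Minimax = 2, Saddle: False

Work:
Row minimums: [-2, -3] → maximin = -2
Column maximums: [3, 5, 2] → minimax = 2
No saddle point (maximin ≠ minimax). Mixed strategy needed.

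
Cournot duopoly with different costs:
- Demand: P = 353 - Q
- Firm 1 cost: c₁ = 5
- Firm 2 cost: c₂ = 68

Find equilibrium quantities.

q₁* = 137.0, q₂* = 74.0

Work:
Reaction: q₁ = (353 - 5 - q₂)/2
Reaction: q₂ = (353 - 68 - q₁)/2
Solve simultaneously:
q₁* = (353 - 2×5 + 68)/3 = 137.0
q₂* = (353 - 2×68 + 5)/3 = 74.0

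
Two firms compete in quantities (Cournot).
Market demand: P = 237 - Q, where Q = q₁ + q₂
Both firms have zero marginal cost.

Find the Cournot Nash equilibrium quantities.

q₁* = q₂* = 79.0; P* = 79.0

Work:
Profit: π_i = P·q_i = (a - q_i - q_j)·q_i
FOC: ∂π_i/∂q_i = a - 2q_i - q_j = 0
Reaction function: q_i = (237 - q_j)/2
Symmetry: q* = 237/3 = 79.0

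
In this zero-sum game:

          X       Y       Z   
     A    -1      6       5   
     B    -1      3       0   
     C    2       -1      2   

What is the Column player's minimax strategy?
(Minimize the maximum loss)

Column should play X, value = 2

Work:
Column player minimizes Row's maximum payoff:
Column X: max payoff to Row = 2
Column Y: max payoff to Row = 6
Column Z: max payoff to Row = 5
Minimum is 2, achieved by column X.
Minimax strategy: X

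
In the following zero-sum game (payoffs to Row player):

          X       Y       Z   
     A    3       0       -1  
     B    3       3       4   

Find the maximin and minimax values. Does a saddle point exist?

Maximin = 3, Minimax = 3, Saddle: True

Work:
Row minimums: [-1, 3] → maximin = 3
Column maximums: [3, 3, 4] → minimax = 3
Saddle point exists! Game value = 3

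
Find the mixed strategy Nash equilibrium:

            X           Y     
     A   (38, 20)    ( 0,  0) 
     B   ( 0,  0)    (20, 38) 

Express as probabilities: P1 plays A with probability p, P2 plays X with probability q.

p = 0.6552, q = 0.3448

Work:
Find probabilities that make opponent indifferent:
P2 chooses q to make P1 indifferent between A and B
P1 chooses p to make P2 indifferent between X and Y
Mixed NE: P1 plays (A: 0.6552, B: 0.3448), P2 plays (X: 0.3448, Y: 0.6552)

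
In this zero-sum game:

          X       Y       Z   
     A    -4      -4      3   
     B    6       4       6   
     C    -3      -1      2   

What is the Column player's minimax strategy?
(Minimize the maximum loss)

Column should play Y, value = 4

Work:
Column player minimizes Row's maximum payoff:
Column X: max payoff to Row = 6
Column Y: max payoff to Row = 4
Column Z: max payoff to Row = 6
Minimum is 4, achieved by column Y.
Minimax strategy: Y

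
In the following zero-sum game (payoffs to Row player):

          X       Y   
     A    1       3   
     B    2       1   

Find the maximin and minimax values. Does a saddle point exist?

Maximin = 1, Minimax = 2, Saddle: False

Work:
Row minimums: [1, 1] → maximin = 1
Column maximums: [2, 3] → minimax = 2
No saddle point (maximin ≠ minimax). Mixed strategy needed.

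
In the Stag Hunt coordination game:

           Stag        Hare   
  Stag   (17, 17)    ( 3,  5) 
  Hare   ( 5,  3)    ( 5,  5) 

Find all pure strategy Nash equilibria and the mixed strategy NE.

Pure NE: (Stag, Stag) and (Hare, Hare); Mixed NE: p = 0.1429, q = 0.1429

Work:
Check pure NE:
(Stag, Stag): (17, 17) - no unilateral deviation beneficial
(Hare, Hare): (5, 5) - no unilateral deviation beneficial
Mixed NE: P1 plays Stag with p = 0.1429, P2 plays Stag with q = 0.1429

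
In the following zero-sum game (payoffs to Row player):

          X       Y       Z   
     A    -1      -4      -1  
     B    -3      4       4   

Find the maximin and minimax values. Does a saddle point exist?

Maximin = -3, Minimax = -1, Saddle: False

Work:
Row minimums: [-4, -3] → maximin = -3
Column maximums: [-1, 4, 4] → minimax = -1
No saddle point (maximin ≠ minimax). Mixed strategy needed.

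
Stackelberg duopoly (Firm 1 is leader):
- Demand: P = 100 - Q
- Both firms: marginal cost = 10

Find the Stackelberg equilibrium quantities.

q₁* (leader) = 45.0, q₂* (follower) = 22.5

Work:
Follower's reaction: q₂ = (a - c - q₁)/2
Leader substitutes: π₁ = q₁·(a - q₁ - (a-c-q₁)/2 - c)
FOC: q₁* = (100 - 10)/2 = 45.00
Then: q₂* = (100 - 10 - 45.0)/2 = 22.50
Leader has first-mover advantage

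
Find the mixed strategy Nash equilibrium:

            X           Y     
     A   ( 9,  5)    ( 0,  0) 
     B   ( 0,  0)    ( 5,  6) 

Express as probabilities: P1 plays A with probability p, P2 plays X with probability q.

p = 0.5455, q = 0.3571

Work:
Find probabilities that make opponent indifferent:
P2 chooses q to make P1 indifferent between A and B
P1 chooses p to make P2 indifferent between X and Y
Mixed NE: P1 plays (A: 0.5455, B: 0.4545), P2 plays (X: 0.3571, Y: 0.6429)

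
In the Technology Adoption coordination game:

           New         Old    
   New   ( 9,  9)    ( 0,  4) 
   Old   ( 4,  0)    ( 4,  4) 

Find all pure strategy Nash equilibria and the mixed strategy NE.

Pure NE: (New, New) and (Old, Old); Mixed NE: p = 0.4444, q = 0.4444

Work:
Check pure NE:
(New, New): (9, 9) - no unilateral deviation beneficial
(Old, Old): (4, 4) - no unilateral deviation beneficial
Mixed NE: P1 plays New with p = 0.4444, P2 plays New with q = 0.4444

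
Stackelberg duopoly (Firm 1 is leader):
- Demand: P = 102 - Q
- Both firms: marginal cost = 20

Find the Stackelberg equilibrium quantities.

q₁* (leader) = 41.0, q₂* (follower) = 20.5

Work:
Follower's reaction: q₂ = (a - c - q₁)/2
Leader substitutes: π₁ = q₁·(a - q₁ - (a-c-q₁)/2 - c)
FOC: q₁* = (102 - 20)/2 = 41.00
Then: q₂* = (102 - 20 - 41.0)/2 = 20.50
Leader has first-mover advantage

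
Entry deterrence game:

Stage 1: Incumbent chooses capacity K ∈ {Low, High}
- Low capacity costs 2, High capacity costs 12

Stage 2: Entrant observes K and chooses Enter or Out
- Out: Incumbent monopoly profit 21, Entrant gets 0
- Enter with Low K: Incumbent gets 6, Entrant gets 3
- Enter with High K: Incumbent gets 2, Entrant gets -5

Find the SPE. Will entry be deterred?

SPE: (High, Enter|Low, Out|High); Entry deterred. Incumbent net profit = 9

Work:
After Low K: Entrant enters (3 > 0)
After High K: Entrant stays out (-5 < 0)
Incumbent: Low → 6−2=4, High → 21−12=9
Incumbent chooses High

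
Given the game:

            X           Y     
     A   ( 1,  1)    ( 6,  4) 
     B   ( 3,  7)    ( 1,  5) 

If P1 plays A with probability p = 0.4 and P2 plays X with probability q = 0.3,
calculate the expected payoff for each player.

E[P1] = 2.76, E[P2] = 4.6

Work:
E[P1] = p·q·π₁(A,X) + p·(1-q)·π₁(A,Y) + (1-p)·q·π₁(B,X) + (1-p)·(1-q)·π₁(B,Y)
= 0.4·0.3·1 + 0.4·0.7·6 + 0.6·0.3·3 + 0.6·0.7·1
= 2.76

E[P2] = 4.6 (similar calculation)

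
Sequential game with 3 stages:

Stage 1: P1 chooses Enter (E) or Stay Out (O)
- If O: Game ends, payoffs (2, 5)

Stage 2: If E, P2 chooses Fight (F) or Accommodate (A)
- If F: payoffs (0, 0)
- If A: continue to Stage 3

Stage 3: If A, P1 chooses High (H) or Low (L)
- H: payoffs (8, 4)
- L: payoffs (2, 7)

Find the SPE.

SPE: (E, A, H); Outcome (8, 4)

Work:
Stage 3: P1 chooses H (8 vs 2)
Stage 2: P2: F->0, A->4 (anticipating H). Choose A
Stage 1: P1: O->2, E->8 (anticipating A, H). Choose E
SPE path: E -> A -> H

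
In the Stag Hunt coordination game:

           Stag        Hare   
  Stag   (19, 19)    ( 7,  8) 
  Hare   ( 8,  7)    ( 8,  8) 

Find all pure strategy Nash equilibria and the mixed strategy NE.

Pure NE: (Stag, Stag) and (Hare, Hare); Mixed NE: p = 0.0833, q = 0.0833

Work:
Check pure NE:
(Stag, Stag): (19, 19) - no unilateral deviation beneficial
(Hare, Hare): (8, 8) - no unilateral deviation beneficial
Mixed NE: P1 plays Stag with p = 0.0833, P2 plays Stag with q = 0.0833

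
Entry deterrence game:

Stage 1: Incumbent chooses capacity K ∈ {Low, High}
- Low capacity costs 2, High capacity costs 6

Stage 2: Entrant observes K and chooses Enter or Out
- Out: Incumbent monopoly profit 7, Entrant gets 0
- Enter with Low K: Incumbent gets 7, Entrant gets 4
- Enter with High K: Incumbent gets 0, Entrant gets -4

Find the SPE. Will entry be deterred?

SPE: (Low, Enter|Low, Out|High); Entry not deterred. Incumbent net profit = 5, Entrant gets 4

Work:
After Low K: Entrant enters (4 > 0)
After High K: Entrant stays out (-4 < 0)
Incumbent: Low → 7−2=5, High → 7−6=1
Incumbent chooses Low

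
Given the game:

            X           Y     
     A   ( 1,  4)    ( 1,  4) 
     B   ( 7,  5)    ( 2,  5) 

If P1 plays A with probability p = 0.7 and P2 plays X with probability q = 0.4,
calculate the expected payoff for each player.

E[P1] = 1.9, E[P2] = 4.3

Work:
E[P1] = p·q·π₁(A,X) + p·(1-q)·π₁(A,Y) + (1-p)·q·π₁(B,X) + (1-p)·(1-q)·π₁(B,Y)
= 0.7·0.4·1 + 0.7·0.6·1 + 0.3·0.4·7 + 0.3·0.6·2
= 1.9

E[P2] = 4.3 (similar calculation)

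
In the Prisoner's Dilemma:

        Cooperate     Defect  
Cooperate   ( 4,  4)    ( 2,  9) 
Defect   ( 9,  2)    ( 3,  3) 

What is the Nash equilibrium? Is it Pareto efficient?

(Defect, Defect) is NE; not Pareto efficient

Work:
Defect dominates Cooperate for both players:
If P2 cooperates: Defect (9) > Cooperate (4)
If P2 defects: Defect (3) > Cooperate (2)
NE: (Defect, Defect) with payoff (3, 3)
But (Cooperate, Cooperate) = (4, 4) Pareto dominates (3, 3)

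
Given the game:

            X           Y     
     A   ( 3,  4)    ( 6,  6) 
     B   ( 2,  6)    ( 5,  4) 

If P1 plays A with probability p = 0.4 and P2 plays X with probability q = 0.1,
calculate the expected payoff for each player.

E[P1] = 5.1, E[P2] = 4.84

Work:
E[P1] = p·q·π₁(A,X) + p·(1-q)·π₁(A,Y) + (1-p)·q·π₁(B,X) + (1-p)·(1-q)·π₁(B,Y)
= 0.4·0.1·3 + 0.4·0.9·6 + 0.6·0.1·2 + 0.6·0.9·5
= 5.1

E[P2] = 4.84 (similar calculation)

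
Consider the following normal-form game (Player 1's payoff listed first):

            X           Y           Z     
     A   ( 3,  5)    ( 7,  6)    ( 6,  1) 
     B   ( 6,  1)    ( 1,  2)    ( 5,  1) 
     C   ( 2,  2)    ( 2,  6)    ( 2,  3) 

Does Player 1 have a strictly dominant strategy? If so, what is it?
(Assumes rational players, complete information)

No strictly dominant strategy exists for Player 1

Work:
A strategy strictly dominates another if it gives a strictly higher payoff against every opponent action. Compare each pair of P1's strategies column-by-column:
  A vs B: [3 vs 6, 7 vs 1, 6 vs 5] → A does not strictly dominate B (column X: 3 ≤ 6)
  A vs C: [3 vs 2, 7 vs 2, 6 vs 2] → A strictly dominates C
  B vs A: [6 vs 3, 1 vs 7, 5 vs 6] → B does not strictly dominate A (column Y: 1 ≤ 7)
  B vs C: [6 vs 2, 1 vs 2, 5 vs 2] → B does not strictly dominate C (column Y: 1 ≤ 2)
  C vs A: [2 vs 3, 2 vs 7, 2 vs 6] → C does not strictly dominate A (column X: 2 ≤ 3)
  C vs B: [2 vs 6, 2 vs 1, 2 vs 5] → C does not strictly dominate B (column X: 2 ≤ 6)
No single strategy strictly dominates all others → no strictly dominant strategy.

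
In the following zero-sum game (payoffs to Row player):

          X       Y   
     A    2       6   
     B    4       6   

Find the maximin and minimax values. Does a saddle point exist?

Maximin = 4, Minimax = 4, Saddle: True

Work:
Row minimums: [2, 4] → maximin = 4
Column maximums: [4, 6] → minimax = 4
Saddle point exists! Game value = 4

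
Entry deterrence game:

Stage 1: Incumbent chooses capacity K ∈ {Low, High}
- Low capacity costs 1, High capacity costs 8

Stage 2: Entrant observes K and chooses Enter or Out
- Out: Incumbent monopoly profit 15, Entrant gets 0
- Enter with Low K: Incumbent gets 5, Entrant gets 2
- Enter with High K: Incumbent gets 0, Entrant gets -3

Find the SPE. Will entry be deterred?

SPE: (High, Enter|Low, Out|High); Entry deterred. Incumbent net profit = 7

Work:
After Low K: Entrant enters (2 > 0)
After High K: Entrant stays out (-3 < 0)
Incumbent: Low → 5−1=4, High → 15−8=7
Incumbent chooses High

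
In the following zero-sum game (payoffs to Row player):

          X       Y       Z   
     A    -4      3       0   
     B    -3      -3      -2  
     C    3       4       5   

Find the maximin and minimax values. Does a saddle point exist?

Maximin = 3, Minimax = 3, Saddle: True

Work:
Row minimums: [-4, -3, 3] → maximin = 3
Column maximums: [3, 4, 5] → minimax = 3
Saddle point exists! Game value = 3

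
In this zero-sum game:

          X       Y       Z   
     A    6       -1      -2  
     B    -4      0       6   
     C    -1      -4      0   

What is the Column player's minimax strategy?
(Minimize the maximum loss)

Column should play Y, value = 0

Work:
Column player minimizes Row's maximum payoff:
Column X: max payoff to Row = 6
Column Y: max payoff to Row = 0
Column Z: max payoff to Row = 6
Minimum is 0, achieved by column Y.
Minimax strategy: Y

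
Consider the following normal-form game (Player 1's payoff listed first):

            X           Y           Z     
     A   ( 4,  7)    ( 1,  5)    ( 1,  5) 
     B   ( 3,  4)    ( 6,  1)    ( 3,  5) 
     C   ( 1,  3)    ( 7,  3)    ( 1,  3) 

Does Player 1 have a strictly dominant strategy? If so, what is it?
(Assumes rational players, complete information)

No strictly dominant strategy exists for Player 1

Work:
A strategy strictly dominates another if it gives a strictly higher payoff against every opponent action. Compare each pair of P1's strategies column-by-column:
  A vs B: [4 vs 3, 1 vs 6, 1 vs 3] → A does not strictly dominate B (column Y: 1 ≤ 6)
  A vs C: [4 vs 1, 1 vs 7, 1 vs 1] → A does not strictly dominate C (column Y: 1 ≤ 7)
  B vs A: [3 vs 4, 6 vs 1, 3 vs 1] → B does not strictly dominate A (column X: 3 ≤ 4)
  B vs C: [3 vs 1, 6 vs 7, 3 vs 1] → B does not strictly dominate C (column Y: 6 ≤ 7)
  C vs A: [1 vs 4, 7 vs 1, 1 vs 1] → C does not strictly dominate A (column X: 1 ≤ 4)
  C vs B: [1 vs 3, 7 vs 6, 1 vs 3] → C does not strictly dominate B (column X: 1 ≤ 3)
No single strategy strictly dominates all others → no strictly dominant strategy.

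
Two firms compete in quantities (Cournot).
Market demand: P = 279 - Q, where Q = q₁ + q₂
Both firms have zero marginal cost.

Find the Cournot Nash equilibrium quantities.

q₁* = q₂* = 93.0; P* = 93.0

Work:
Profit: π_i = P·q_i = (a - q_i - q_j)·q_i
FOC: ∂π_i/∂q_i = a - 2q_i - q_j = 0
Reaction function: q_i = (279 - q_j)/2
Symmetry: q* = 279/3 = 93.0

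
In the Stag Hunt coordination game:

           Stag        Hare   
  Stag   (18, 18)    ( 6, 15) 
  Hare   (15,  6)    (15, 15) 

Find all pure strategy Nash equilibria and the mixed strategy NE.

Pure NE: (Stag, Stag) and (Hare, Hare); Mixed NE: p = 0.75, q = 0.75

Work:
Check pure NE:
(Stag, Stag): (18, 18) - no unilateral deviation beneficial
(Hare, Hare): (15, 15) - no unilateral deviation beneficial
Mixed NE: P1 plays Stag with p = 0.75, P2 plays Stag with q = 0.75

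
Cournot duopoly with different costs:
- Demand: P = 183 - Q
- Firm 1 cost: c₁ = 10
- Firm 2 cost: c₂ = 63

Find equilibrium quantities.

q₁* = 75.33, q₂* = 22.33

Work:
Reaction: q₁ = (183 - 10 - q₂)/2
Reaction: q₂ = (183 - 63 - q₁)/2
Solve simultaneously:
q₁* = (183 - 2×10 + 63)/3 = 75.33
q₂* = (183 - 2×63 + 10)/3 = 22.33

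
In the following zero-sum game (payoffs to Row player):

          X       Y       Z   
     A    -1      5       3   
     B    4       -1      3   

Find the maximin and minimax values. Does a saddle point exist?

Maximin = -1, Minimax = 3, Saddle: False

Work:
Row minimums: [-1, -1] → maximin = -1
Column maximums: [4, 5, 3] → minimax = 3
No saddle point (maximin ≠ minimax). Mixed strategy needed.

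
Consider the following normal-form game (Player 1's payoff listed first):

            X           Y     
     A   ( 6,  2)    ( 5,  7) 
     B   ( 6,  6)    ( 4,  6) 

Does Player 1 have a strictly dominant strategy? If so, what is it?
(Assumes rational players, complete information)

No strictly dominant strategy exists for Player 1

Work:
A strategy strictly dominates another if it gives a strictly higher payoff against every opponent action. Compare each pair of P1's strategies column-by-column:
  A vs B: [6 vs 6, 5 vs 4] → A does not strictly dominate B (column X: 6 ≤ 6)
  B vs A: [6 vs 6, 4 vs 5] → B does not strictly dominate A (column X: 6 ≤ 6)
No single strategy strictly dominates all others → no strictly dominant strategy.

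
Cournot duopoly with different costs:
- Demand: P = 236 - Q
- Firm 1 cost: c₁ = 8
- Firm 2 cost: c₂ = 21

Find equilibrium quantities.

q₁* = 80.33, q₂* = 67.33

Work:
Reaction: q₁ = (236 - 8 - q₂)/2
Reaction: q₂ = (236 - 21 - q₁)/2
Solve simultaneously:
q₁* = (236 - 2×8 + 21)/3 = 80.33
q₂* = (236 - 2×21 + 8)/3 = 67.33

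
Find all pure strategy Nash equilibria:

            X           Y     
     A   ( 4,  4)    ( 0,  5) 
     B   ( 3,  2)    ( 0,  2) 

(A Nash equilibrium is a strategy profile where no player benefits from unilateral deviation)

Nash equilibrium: (A, Y), (B, Y)

Work:
Best responses:
  P1 vs X: payoffs [4, 3] → best response A (payoff 4)
  P1 vs Y: payoffs [0, 0] → best response A/B (payoff 0)
  P2 vs A: payoffs [4, 5] → best response Y (payoff 5)
  P2 vs B: payoffs [2, 2] → best response X/Y (payoff 2)
Mutual best responses: (A,Y), (B,Y) → Nash equilibria.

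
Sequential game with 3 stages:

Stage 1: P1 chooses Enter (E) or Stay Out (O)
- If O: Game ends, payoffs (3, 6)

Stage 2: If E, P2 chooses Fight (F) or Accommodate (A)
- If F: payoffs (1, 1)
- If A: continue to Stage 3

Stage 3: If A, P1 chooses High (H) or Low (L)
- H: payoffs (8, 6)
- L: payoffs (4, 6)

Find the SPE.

SPE: (E, A, H); Outcome (8, 6)

Work:
Stage 3: P1 chooses H (8 vs 4)
Stage 2: P2: F->1, A->6 (anticipating H). Choose A
Stage 1: P1: O->3, E->8 (anticipating A, H). Choose E
SPE path: E -> A -> H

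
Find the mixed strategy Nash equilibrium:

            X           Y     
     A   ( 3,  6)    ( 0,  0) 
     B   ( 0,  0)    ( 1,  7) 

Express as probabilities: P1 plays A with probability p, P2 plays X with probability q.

p = 0.5385, q = 0.25

Work:
Find probabilities that make opponent indifferent:
P2 chooses q to make P1 indifferent between A and B
P1 chooses p to make P2 indifferent between X and Y
Mixed NE: P1 plays (A: 0.5385, B: 0.4615), P2 plays (X: 0.25, Y: 0.75)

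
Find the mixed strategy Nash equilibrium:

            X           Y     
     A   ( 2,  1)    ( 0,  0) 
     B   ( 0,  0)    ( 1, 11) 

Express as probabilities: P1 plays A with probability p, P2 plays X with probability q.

p = 0.9167, q = 0.3333

Work:
Find probabilities that make opponent indifferent:
P2 chooses q to make P1 indifferent between A and B
P1 chooses p to make P2 indifferent between X and Y
Mixed NE: P1 plays (A: 0.9167, B: 0.0833), P2 plays (X: 0.3333, Y: 0.6667)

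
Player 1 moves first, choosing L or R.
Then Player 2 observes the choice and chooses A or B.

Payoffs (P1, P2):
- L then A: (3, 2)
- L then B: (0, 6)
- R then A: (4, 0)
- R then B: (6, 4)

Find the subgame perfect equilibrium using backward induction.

P1 plays R, P2 plays B after L and B after R; Payoff (6, 4)

Work:
Backward induction:
After L: P2 chooses B → P1 gets 0
After R: P2 chooses B → P1 gets 6
P1 chooses R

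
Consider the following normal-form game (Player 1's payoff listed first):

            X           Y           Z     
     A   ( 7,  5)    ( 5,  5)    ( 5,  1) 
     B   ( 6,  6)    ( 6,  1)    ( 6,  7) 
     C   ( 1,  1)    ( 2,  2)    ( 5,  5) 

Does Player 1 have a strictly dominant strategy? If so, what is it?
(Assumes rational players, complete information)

No strictly dominant strategy exists for Player 1

Work:
A strategy strictly dominates another if it gives a strictly higher payoff against every opponent action. Compare each pair of P1's strategies column-by-column:
  A vs B: [7 vs 6, 5 vs 6, 5 vs 6] → A does not strictly dominate B (column Y: 5 ≤ 6)
  A vs C: [7 vs 1, 5 vs 2, 5 vs 5] → A does not strictly dominate C (column Z: 5 ≤ 5)
  B vs A: [6 vs 7, 6 vs 5, 6 vs 5] → B does not strictly dominate A (column X: 6 ≤ 7)
  B vs C: [6 vs 1, 6 vs 2, 6 vs 5] → B strictly dominates C
  C vs A: [1 vs 7, 2 vs 5, 5 vs 5] → C does not strictly dominate A (column X: 1 ≤ 7)
  C vs B: [1 vs 6, 2 vs 6, 5 vs 6] → C does not strictly dominate B (column X: 1 ≤ 6)
No single strategy strictly dominates all others → no strictly dominant strategy.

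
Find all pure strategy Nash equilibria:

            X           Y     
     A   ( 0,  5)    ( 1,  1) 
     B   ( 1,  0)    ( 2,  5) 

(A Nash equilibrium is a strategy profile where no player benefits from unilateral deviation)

Nash equilibrium: (B, Y)

Work:
Best responses:
  P1 vs X: payoffs [0, 1] → best response B (payoff 1)
  P1 vs Y: payoffs [1, 2] → best response B (payoff 2)
  P2 vs A: payoffs [5, 1] → best response X (payoff 5)
  P2 vs B: payoffs [0, 5] → best response Y (payoff 5)
Mutual best responses: (B,Y) → Nash equilibria.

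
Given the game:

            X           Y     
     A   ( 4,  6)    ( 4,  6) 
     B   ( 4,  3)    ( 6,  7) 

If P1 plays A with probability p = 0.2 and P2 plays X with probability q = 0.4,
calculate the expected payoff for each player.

E[P1] = 4.96, E[P2] = 5.52

Work:
E[P1] = p·q·π₁(A,X) + p·(1-q)·π₁(A,Y) + (1-p)·q·π₁(B,X) + (1-p)·(1-q)·π₁(B,Y)
= 0.2·0.4·4 + 0.2·0.6·4 + 0.8·0.4·4 + 0.8·0.6·6
= 4.96

E[P2] = 5.52 (similar calculation)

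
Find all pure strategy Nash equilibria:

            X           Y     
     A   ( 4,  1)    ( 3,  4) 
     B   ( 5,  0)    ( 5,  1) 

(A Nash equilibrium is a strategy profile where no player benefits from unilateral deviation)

Nash equilibrium: (B, Y)

Work:
Best responses:
  P1 vs X: payoffs [4, 5] → best response B (payoff 5)
  P1 vs Y: payoffs [3, 5] → best response B (payoff 5)
  P2 vs A: payoffs [1, 4] → best response Y (payoff 4)
  P2 vs B: payoffs [0, 1] → best response Y (payoff 1)
Mutual best responses: (B,Y) → Nash equilibria.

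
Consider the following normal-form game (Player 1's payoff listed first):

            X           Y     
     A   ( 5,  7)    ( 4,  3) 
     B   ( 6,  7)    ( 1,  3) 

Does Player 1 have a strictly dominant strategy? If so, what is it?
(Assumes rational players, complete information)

No strictly dominant strategy exists for Player 1

Work:
A strategy strictly dominates another if it gives a strictly higher payoff against every opponent action. Compare each pair of P1's strategies column-by-column:
  A vs B: [5 vs 6, 4 vs 1] → A does not strictly dominate B (column X: 5 ≤ 6)
  B vs A: [6 vs 5, 1 vs 4] → B does not strictly dominate A (column Y: 1 ≤ 4)
No single strategy strictly dominates all others → no strictly dominant strategy.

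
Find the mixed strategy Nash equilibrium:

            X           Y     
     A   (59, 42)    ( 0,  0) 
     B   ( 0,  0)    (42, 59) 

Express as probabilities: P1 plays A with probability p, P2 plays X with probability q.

p = 0.5842, q = 0.4158

Work:
Find probabilities that make opponent indifferent:
P2 chooses q to make P1 indifferent between A and B
P1 chooses p to make P2 indifferent between X and Y
Mixed NE: P1 plays (A: 0.5842, B: 0.4158), P2 plays (X: 0.4158, Y: 0.5842)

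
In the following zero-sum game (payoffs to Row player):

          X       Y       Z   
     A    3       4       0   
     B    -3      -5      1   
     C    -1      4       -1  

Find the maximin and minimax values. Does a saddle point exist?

Maximin = 0, Minimax = 1, Saddle: False

Work:
Row minimums: [0, -5, -1] → maximin = 0
Column maximums: [3, 4, 1] → minimax = 1
No saddle point (maximin ≠ minimax). Mixed strategy needed.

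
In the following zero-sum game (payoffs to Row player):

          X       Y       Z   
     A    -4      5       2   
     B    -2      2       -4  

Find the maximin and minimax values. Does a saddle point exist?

Maximin = -4, Minimax = -2, Saddle: False

Work:
Row minimums: [-4, -4] → maximin = -4
Column maximums: [-2, 5, 2] → minimax = -2
No saddle point (maximin ≠ minimax). Mixed strategy needed.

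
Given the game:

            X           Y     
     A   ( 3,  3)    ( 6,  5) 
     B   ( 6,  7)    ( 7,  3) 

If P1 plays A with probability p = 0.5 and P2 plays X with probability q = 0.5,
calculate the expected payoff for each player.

E[P1] = 5.5, E[P2] = 4.5

Work:
E[P1] = p·q·π₁(A,X) + p·(1-q)·π₁(A,Y) + (1-p)·q·π₁(B,X) + (1-p)·(1-q)·π₁(B,Y)
= 0.5·0.5·3 + 0.5·0.5·6 + 0.5·0.5·6 + 0.5·0.5·7
= 5.5

E[P2] = 4.5 (similar calculation)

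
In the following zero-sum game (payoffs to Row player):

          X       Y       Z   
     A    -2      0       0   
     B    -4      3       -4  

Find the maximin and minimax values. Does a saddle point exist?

Maximin = -2, Minimax = -2, Saddle: True

Work:
Row minimums: [-2, -4] → maximin = -2
Column maximums: [-2, 3, 0] → minimax = -2
Saddle point exists! Game value = -2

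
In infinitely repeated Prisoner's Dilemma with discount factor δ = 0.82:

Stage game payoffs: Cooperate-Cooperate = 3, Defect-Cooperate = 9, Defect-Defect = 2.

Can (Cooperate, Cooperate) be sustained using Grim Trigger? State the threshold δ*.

δ* = 0.8571; since δ = 0.82 < 0.8571, cooperation cannot be sustained

Work:
For Grim Trigger:
Cooperate forever: 3/(1-δ)
Defect then punished: 9 + 2·δ/(1-δ)
Need: 3/(1-δ) ≥ 9 + 2·δ/(1-δ)
Solving: δ ≥ (T-R)/(T-P) = (9-3)/(9-2) = 0.8571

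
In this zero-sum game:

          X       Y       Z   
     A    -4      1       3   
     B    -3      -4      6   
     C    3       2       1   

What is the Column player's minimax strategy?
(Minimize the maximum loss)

Column should play Y, value = 2

Work:
Column player minimizes Row's maximum payoff:
Column X: max payoff to Row = 3
Column Y: max payoff to Row = 2
Column Z: max payoff to Row = 6
Minimum is 2, achieved by column Y.
Minimax strategy: Y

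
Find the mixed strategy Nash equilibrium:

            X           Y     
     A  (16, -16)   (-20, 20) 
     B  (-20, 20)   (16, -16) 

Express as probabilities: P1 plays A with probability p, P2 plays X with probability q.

p = 0.5, q = 0.5

Work:
Find probabilities that make opponent indifferent:
P2 chooses q to make P1 indifferent between A and B
P1 chooses p to make P2 indifferent between X and Y
Mixed NE: P1 plays (A: 0.5, B: 0.5), P2 plays (X: 0.5, Y: 0.5)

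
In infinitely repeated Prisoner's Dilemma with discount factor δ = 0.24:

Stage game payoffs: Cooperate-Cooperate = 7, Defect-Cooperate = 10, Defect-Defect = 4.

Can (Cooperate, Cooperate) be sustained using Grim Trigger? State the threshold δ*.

δ* = 0.5; since δ = 0.24 < 0.5, cooperation cannot be sustained

Work:
For Grim Trigger:
Cooperate forever: 7/(1-δ)
Defect then punished: 10 + 4·δ/(1-δ)
Need: 7/(1-δ) ≥ 10 + 4·δ/(1-δ)
Solving: δ ≥ (T-R)/(T-P) = (10-7)/(10-4) = 0.5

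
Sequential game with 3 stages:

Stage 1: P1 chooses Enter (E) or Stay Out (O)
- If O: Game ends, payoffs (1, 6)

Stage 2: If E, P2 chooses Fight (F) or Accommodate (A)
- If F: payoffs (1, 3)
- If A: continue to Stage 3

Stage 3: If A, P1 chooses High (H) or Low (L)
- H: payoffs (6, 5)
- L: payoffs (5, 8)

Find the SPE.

SPE: (E, A, H); Outcome (6, 5)

Work:
Stage 3: P1 chooses H (6 vs 5)
Stage 2: P2: F->3, A->5 (anticipating H). Choose A
Stage 1: P1: O->1, E->6 (anticipating A, H). Choose E
SPE path: E -> A -> H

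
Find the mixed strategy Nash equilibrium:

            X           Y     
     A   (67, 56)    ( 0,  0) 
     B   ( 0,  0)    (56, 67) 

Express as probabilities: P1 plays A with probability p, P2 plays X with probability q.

p = 0.5447, q = 0.4553

Work:
Find probabilities that make opponent indifferent:
P2 chooses q to make P1 indifferent between A and B
P1 chooses p to make P2 indifferent between X and Y
Mixed NE: P1 plays (A: 0.5447, B: 0.4553), P2 plays (X: 0.4553, Y: 0.5447)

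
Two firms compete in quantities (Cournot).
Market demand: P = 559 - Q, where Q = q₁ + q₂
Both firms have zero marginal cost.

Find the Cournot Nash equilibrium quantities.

q₁* = q₂* = 186.33; P* = 186.33

Work:
Profit: π_i = P·q_i = (a - q_i - q_j)·q_i
FOC: ∂π_i/∂q_i = a - 2q_i - q_j = 0
Reaction function: q_i = (559 - q_j)/2
Symmetry: q* = 559/3 = 186.33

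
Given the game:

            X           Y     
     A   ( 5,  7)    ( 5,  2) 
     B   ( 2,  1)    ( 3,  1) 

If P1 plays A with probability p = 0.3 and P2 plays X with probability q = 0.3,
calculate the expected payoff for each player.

E[P1] = 3.39, E[P2] = 1.75

Work:
E[P1] = p·q·π₁(A,X) + p·(1-q)·π₁(A,Y) + (1-p)·q·π₁(B,X) + (1-p)·(1-q)·π₁(B,Y)
= 0.3·0.3·5 + 0.3·0.7·5 + 0.7·0.3·2 + 0.7·0.7·3
= 3.39

E[P2] = 1.75 (similar calculation)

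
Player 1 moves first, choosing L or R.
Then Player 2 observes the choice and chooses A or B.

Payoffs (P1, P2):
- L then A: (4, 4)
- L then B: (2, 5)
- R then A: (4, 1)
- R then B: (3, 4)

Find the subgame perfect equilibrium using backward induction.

P1 plays R, P2 plays B after L and B after R; Payoff (3, 4)

Work:
Backward induction:
After L: P2 chooses B → P1 gets 2
After R: P2 chooses B → P1 gets 3
P1 chooses R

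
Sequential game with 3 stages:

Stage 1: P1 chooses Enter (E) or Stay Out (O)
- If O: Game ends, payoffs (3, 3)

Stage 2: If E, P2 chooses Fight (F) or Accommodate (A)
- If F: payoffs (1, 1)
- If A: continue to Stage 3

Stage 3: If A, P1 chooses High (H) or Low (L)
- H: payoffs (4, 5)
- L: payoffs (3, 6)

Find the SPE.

SPE: (E, A, H); Outcome (4, 5)

Work:
Stage 3: P1 chooses H (4 vs 3)
Stage 2: P2: F->1, A->5 (anticipating H). Choose A
Stage 1: P1: O->3, E->4 (anticipating A, H). Choose E
SPE path: E -> A -> H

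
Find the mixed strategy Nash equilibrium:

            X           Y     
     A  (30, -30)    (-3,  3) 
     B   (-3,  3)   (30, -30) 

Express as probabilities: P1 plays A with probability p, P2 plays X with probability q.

p = 0.5, q = 0.5

Work:
Find probabilities that make opponent indifferent:
P2 chooses q to make P1 indifferent between A and B
P1 chooses p to make P2 indifferent between X and Y
Mixed NE: P1 plays (A: 0.5, B: 0.5), P2 plays (X: 0.5, Y: 0.5)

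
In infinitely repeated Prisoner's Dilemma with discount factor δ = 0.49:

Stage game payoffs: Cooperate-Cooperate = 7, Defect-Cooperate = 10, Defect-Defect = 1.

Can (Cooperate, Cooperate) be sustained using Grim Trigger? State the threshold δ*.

δ* = 0.3333; since δ = 0.49 ≥ 0.3333, cooperation can be sustained

Work:
For Grim Trigger:
Cooperate forever: 7/(1-δ)
Defect then punished: 10 + 1·δ/(1-δ)
Need: 7/(1-δ) ≥ 10 + 1·δ/(1-δ)
Solving: δ ≥ (T-R)/(T-P) = (10-7)/(10-1) = 0.3333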